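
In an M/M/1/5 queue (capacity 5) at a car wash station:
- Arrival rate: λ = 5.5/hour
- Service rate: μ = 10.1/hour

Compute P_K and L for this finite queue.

ρ = λ/μ = 5.5/10.1 = 0.54455
P₀ = (1-ρ)/(1-ρ^(K+1)) = (1-0.54455)/(1-0.54455^6) = 0.45545/0.97392 = 0.4676
P_K = P₀×ρ^K = 0.4676 × 0.54455^5 = 0.4676 × 0.04788 = 0.02239
Blocking probability P_5 = 0.02239 (2.24%)
L = ρ[1 - (K+1)ρ^K + Kρ^(K+1)] / [(1-ρ)(1-ρ^(K+1))]
L = 0.54455 × (1 - 6×0.047884 + 5×0.026075) / ((1 - 0.54455) × (1 - 0.026075)) = 1.0350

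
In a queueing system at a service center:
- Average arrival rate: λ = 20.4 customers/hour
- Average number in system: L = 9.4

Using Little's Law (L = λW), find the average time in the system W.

Little's Law: L = λW, so W = L/λ
W = 9.4/20.4 = 0.4608 hours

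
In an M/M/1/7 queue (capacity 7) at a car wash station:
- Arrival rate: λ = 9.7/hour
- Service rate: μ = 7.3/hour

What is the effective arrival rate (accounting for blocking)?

ρ = λ/μ = 9.7/7.3 = 1.328767
P₀ = (1-ρ)/(1-ρ^(K+1)) = (1-1.328767)/(1-1.328767^8) = -0.3288/-8.7183 = 0.03771
P_K = P₀×ρ^K = 0.03771 × 1.328767^7 = 0.03771 × 7.3138 = 0.2758
λ_eff = λ(1-P_K) = 9.7 × (1 - 0.2758) = 9.7 × 0.7242 = 7.0247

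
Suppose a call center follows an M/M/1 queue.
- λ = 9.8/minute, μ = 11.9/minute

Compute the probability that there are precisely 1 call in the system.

ρ = λ/μ = 9.8/11.9 = 0.8235
P(n) = (1-ρ)ρⁿ
P(1) = (1-0.8235) × 0.8235^1
P(1) = 0.1765 × 0.8235
P(1) = 0.1453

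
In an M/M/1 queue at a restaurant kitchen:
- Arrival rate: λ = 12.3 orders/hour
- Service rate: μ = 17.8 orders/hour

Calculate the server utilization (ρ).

Server utilization: ρ = λ/μ
ρ = 12.3/17.8 = 0.6910
The server is busy 69.10% of the time.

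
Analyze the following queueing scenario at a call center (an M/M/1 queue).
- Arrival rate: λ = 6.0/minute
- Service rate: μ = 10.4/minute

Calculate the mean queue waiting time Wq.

First, compute utilization: ρ = λ/μ = 6.0/10.4 = 0.5769
For M/M/1: Wq = λ/(μ(μ-λ))
Wq = 6.0/(10.4 × (10.4-6.0))
Wq = 6.0/(10.4 × 4.40)
Wq = 0.1311 minutes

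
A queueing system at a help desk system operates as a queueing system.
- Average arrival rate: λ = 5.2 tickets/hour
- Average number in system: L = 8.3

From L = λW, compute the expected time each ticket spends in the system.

Little's Law: L = λW, so W = L/λ
W = 8.3/5.2 = 1.5962 hours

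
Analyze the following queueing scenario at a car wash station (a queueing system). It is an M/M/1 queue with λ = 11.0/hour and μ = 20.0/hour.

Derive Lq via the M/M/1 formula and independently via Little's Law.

Method 1 (direct): Lq = λ²/(μ(μ-λ)) = 121.00/(20.0 × 9.00) = 0.6722

Method 2 (Little's Law):
W = 1/(μ-λ) = 1/9.00 = 0.11111
Wq = W - 1/μ = 0.11111 - 0.050000 = 0.06111
Lq = λWq = 11.0 × 0.06111 = 0.6722 ✔ (matches Method 1)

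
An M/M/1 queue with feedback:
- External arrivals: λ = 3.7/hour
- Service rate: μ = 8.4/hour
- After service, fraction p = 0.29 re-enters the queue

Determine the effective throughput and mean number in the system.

Effective arrival rate: λ_eff = λ/(1-p) = 3.7/(1-0.29) = 3.7/0.71 = 5.2113
ρ = λ_eff/μ = 5.2113/8.4 = 0.62039
L = ρ/(1-ρ) = 0.62039/(1-0.62039) = 1.6343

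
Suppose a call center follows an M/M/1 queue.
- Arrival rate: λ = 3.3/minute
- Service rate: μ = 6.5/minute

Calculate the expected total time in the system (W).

First, compute utilization: ρ = λ/μ = 3.3/6.5 = 0.5077
For M/M/1: W = 1/(μ-λ)
W = 1/(6.5-3.3) = 1/3.20
W = 0.3125 minutes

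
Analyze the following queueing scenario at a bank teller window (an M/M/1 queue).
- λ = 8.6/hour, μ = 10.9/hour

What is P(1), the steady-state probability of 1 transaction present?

ρ = λ/μ = 8.6/10.9 = 0.7890
P(n) = (1-ρ)ρⁿ
P(1) = (1-0.7890) × 0.7890^1
P(1) = 0.2110 × 0.7890
P(1) = 0.1665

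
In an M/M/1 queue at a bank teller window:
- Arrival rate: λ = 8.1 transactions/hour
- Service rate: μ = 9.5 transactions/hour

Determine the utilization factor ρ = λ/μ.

Server utilization: ρ = λ/μ
ρ = 8.1/9.5 = 0.8526
The server is busy 85.26% of the time.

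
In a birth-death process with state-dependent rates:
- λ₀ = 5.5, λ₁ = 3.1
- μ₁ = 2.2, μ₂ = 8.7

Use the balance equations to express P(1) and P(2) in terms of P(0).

Balance equations:
State 0: λ₀P₀ = μ₁P₁ → P₁ = (λ₀/μ₁)P₀ = (5.5/2.2)P₀ = 2.5000P₀
State 1: P₂ = (λ₀λ₁)/(μ₁μ₂)P₀ = (5.5×3.1)/(2.2×8.7)P₀ = 0.8908P₀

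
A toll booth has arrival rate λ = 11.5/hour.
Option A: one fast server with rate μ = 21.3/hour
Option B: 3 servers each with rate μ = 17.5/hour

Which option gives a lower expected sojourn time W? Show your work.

Option A: single server μ = 21.3 (M/M/1)
  ρ_A = 11.5/21.3 = 0.5399
  W_A = 1/(μ-λ) = 1/(21.3-11.5) = 1/9.80 = 0.1020

Option B: 3 servers μ = 17.5 (M/M/3)
  ρ_B = λ/(cμ) = 11.5/(3×17.5) = 0.2190
  Offered load a = λ/μ = cρ = 11.5/17.5 = 0.6571
  P₀ = [ Σₙ₌₀^2 aⁿ/n! + a^3/(3!(1-ρ)) ]⁻¹
  Σ = a^0/0! + a^1/1! + a^2/2! = 1.0000 + 0.65714 + 0.21592 = 1.8731
  a^3/(3!(1-ρ)) = 0.2838/(6 × 0.7810) = 0.06056
  P₀ = 1/(1.8731 + 0.06056) = 0.5172
  Lq = P₀·a^3·ρ / (3!(1-ρ)²) = 0.51716 × 0.28378 × 0.21905 / (6 × 0.60989) = 0.008785
  Wq_B = Lq/λ = 0.0087851/11.5 = 0.00076392
  W_B = Wq_B + 1/μ = 0.00076392 + 0.057143 = 0.05791

Since W_B = 0.05791 < W_A = 0.1020, Option B (multiple servers) has the shorter time in system.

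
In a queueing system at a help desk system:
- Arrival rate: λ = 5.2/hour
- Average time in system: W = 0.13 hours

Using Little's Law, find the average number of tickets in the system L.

Little's Law: L = λW
L = 5.2 × 0.13 = 0.6760 tickets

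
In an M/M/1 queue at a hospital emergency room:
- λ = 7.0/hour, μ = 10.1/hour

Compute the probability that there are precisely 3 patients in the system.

ρ = λ/μ = 7.0/10.1 = 0.6931
P(n) = (1-ρ)ρⁿ
P(3) = (1-0.6931) × 0.6931^3
P(3) = 0.3069 × 0.3330
P(3) = 0.1022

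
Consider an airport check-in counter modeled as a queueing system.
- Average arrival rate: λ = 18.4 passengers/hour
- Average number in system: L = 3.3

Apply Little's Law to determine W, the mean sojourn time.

Little's Law: L = λW, so W = L/λ
W = 3.3/18.4 = 0.1793 hours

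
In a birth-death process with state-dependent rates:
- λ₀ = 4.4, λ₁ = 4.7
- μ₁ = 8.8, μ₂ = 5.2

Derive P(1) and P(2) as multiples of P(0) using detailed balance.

Balance equations:
State 0: λ₀P₀ = μ₁P₁ → P₁ = (λ₀/μ₁)P₀ = (4.4/8.8)P₀ = 0.5000P₀
State 1: P₂ = (λ₀λ₁)/(μ₁μ₂)P₀ = (4.4×4.7)/(8.8×5.2)P₀ = 0.4519P₀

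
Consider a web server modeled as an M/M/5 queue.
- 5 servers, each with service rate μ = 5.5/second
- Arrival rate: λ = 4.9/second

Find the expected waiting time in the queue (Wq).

Traffic intensity: ρ = λ/(cμ) = 4.9/(5×5.5) = 0.1782
Since ρ = 0.1782 < 1, system is stable.
Offered load a = λ/μ = cρ = 4.9/5.5 = 0.8909
P₀ = [ Σₙ₌₀^4 aⁿ/n! + a^5/(5!(1-ρ)) ]⁻¹
Σ = a^0/0! + a^1/1! + a^2/2! + a^3/3! + a^4/4! = 1.0000 + 0.89091 + 0.39686 + 0.11786 + 0.026250 = 2.4319
a^5/(5!(1-ρ)) = 0.56126/(120 × 0.82182) = 0.005691
P₀ = 1/(2.4319 + 0.005691) = 0.4102
Lq = P₀·a^5·ρ / (5!(1-ρ)²) = 0.4102 × 0.5613 × 0.1782 / (120 × 0.6754) = 0.0005062
Wq = Lq/λ = 0.0005062/4.9 = 0.0001033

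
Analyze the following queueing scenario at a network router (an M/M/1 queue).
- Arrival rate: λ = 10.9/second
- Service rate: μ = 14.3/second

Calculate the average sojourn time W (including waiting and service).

First, compute utilization: ρ = λ/μ = 10.9/14.3 = 0.7622
For M/M/1: W = 1/(μ-λ)
W = 1/(14.3-10.9) = 1/3.40
W = 0.2941 seconds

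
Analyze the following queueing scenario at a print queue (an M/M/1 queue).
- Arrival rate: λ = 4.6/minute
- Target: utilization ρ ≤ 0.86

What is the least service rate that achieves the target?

ρ = λ/μ, so μ = λ/ρ
μ ≥ 4.6/0.86 = 5.3488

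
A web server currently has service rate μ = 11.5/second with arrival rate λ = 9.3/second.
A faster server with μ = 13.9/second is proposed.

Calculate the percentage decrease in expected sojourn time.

System 1: ρ₁ = 9.3/11.5 = 0.8087, W₁ = 1/(11.5-9.3) = 0.4545
System 2: ρ₂ = 9.3/13.9 = 0.6691, W₂ = 1/(13.9-9.3) = 0.2174
Improvement: (W₁-W₂)/W₁ = (0.4545-0.2174)/0.4545 = 52.17%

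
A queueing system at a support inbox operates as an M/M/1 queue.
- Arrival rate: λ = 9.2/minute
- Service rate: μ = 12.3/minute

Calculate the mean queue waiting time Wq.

First, compute utilization: ρ = λ/μ = 9.2/12.3 = 0.7480
For M/M/1: Wq = λ/(μ(μ-λ))
Wq = 9.2/(12.3 × (12.3-9.2))
Wq = 9.2/(12.3 × 3.10)
Wq = 0.2413 minutes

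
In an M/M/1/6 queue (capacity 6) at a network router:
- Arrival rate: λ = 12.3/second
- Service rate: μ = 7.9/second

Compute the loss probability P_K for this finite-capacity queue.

ρ = λ/μ = 12.3/7.9 = 1.55696
P₀ = (1-ρ)/(1-ρ^(K+1)) = (1-1.55696)/(1-1.55696^7) = -0.5570/-21.1790 = 0.02630
P_K = P₀×ρ^K = 0.02630 × 1.55696^6 = 0.02630 × 14.2451 = 0.3746
Blocking probability = 37.46%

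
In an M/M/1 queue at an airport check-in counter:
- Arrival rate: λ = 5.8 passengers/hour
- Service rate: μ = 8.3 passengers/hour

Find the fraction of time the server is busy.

Server utilization: ρ = λ/μ
ρ = 5.8/8.3 = 0.6988
The server is busy 69.88% of the time.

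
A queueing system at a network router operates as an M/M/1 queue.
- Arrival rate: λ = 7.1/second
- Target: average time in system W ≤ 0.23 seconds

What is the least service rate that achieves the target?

For M/M/1: W = 1/(μ-λ)
Need W ≤ 0.23, so 1/(μ-λ) ≤ 0.23
μ - λ ≥ 1/0.23 = 4.3478
μ ≥ 7.1 + 4.3478 = 11.4478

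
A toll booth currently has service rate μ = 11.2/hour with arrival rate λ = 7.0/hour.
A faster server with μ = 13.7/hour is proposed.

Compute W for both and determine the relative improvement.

System 1: ρ₁ = 7.0/11.2 = 0.6250, W₁ = 1/(11.2-7.0) = 0.238095
System 2: ρ₂ = 7.0/13.7 = 0.5109, W₂ = 1/(13.7-7.0) = 0.149254
Improvement: (W₁-W₂)/W₁ = (0.238095-0.149254)/0.238095 = 37.31%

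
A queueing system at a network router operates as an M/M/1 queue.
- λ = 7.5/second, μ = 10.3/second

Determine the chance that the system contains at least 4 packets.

ρ = λ/μ = 7.5/10.3 = 0.72816
P(N ≥ n) = ρⁿ
P(N ≥ 4) = 0.72816^4
P(N ≥ 4) = 0.2811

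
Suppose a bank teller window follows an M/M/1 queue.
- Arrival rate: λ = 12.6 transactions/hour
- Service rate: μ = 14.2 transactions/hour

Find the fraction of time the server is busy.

Server utilization: ρ = λ/μ
ρ = 12.6/14.2 = 0.8873
The server is busy 88.73% of the time.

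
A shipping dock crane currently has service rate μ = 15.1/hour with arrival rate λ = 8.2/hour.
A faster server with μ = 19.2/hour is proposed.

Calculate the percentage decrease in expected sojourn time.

System 1: ρ₁ = 8.2/15.1 = 0.5430, W₁ = 1/(15.1-8.2) = 0.14493
System 2: ρ₂ = 8.2/19.2 = 0.4271, W₂ = 1/(19.2-8.2) = 0.090909
Improvement: (W₁-W₂)/W₁ = (0.14493-0.090909)/0.14493 = 37.27%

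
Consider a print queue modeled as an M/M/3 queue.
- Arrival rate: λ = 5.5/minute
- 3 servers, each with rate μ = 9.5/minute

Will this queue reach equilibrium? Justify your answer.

Stability requires ρ = λ/(cμ) < 1
ρ = 5.5/(3 × 9.5) = 5.5/28.50 = 0.1930
Since 0.1930 < 1, the system is STABLE.
The servers are busy 19.30% of the time.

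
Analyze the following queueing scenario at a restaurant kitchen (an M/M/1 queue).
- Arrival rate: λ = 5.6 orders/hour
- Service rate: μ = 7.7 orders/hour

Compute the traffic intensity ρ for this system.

Server utilization: ρ = λ/μ
ρ = 5.6/7.7 = 0.7273
The server is busy 72.73% of the time.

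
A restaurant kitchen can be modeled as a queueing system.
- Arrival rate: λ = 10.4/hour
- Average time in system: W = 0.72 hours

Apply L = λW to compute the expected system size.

Little's Law: L = λW
L = 10.4 × 0.72 = 7.4880 orders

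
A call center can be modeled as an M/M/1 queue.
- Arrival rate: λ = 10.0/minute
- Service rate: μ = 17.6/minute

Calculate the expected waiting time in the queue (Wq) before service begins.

First, compute utilization: ρ = λ/μ = 10.0/17.6 = 0.5682
For M/M/1: Wq = λ/(μ(μ-λ))
Wq = 10.0/(17.6 × (17.6-10.0))
Wq = 10.0/(17.6 × 7.60)
Wq = 0.07476 minutes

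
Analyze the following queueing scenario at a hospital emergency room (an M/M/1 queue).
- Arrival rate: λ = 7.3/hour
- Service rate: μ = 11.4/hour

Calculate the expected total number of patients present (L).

ρ = λ/μ = 7.3/11.4 = 0.6404
For M/M/1: L = λ/(μ-λ)
L = 7.3/(11.4-7.3) = 7.3/4.10
L = 1.7805 patients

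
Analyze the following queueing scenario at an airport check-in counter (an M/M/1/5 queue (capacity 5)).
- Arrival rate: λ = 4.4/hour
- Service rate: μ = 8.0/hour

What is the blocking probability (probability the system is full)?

ρ = λ/μ = 4.4/8.0 = 0.5500
P₀ = (1-ρ)/(1-ρ^(K+1)) = (1-0.5500)/(1-0.5500^6) = 0.4500/0.9723 = 0.4628
P_K = P₀×ρ^K = 0.4628 × 0.5500^5 = 0.4628 × 0.05033 = 0.02329
Blocking probability = 2.33%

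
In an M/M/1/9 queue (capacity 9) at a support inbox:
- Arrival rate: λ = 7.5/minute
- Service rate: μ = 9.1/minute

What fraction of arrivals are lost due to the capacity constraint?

ρ = λ/μ = 7.5/9.1 = 0.824176
P₀ = (1-ρ)/(1-ρ^(K+1)) = (1-0.824176)/(1-0.824176^10) = 0.1758/0.8554 = 0.2055
P_K = P₀×ρ^K = 0.2055 × 0.824176^9 = 0.2055 × 0.1755 = 0.03607
Blocking probability = 3.61%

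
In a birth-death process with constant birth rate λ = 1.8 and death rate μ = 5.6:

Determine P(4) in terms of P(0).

For constant rates: P(n)/P(0) = (λ/μ)^n
P(4)/P(0) = (1.8/5.6)^4 = 0.3214^4 = 0.01067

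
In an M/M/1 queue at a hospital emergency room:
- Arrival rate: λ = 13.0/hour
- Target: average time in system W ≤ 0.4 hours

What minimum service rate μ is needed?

For M/M/1: W = 1/(μ-λ)
Need W ≤ 0.4, so 1/(μ-λ) ≤ 0.4
μ - λ ≥ 1/0.4 = 2.5000
μ ≥ 13.0 + 2.5000 = 15.5000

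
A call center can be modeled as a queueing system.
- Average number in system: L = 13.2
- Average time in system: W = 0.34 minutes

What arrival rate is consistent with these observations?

Little's Law: L = λW, so λ = L/W
λ = 13.2/0.34 = 38.8235 calls/minute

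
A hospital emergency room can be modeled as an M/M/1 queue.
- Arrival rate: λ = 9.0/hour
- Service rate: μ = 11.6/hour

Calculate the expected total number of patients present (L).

ρ = λ/μ = 9.0/11.6 = 0.7759
For M/M/1: L = λ/(μ-λ)
L = 9.0/(11.6-9.0) = 9.0/2.60
L = 3.4615 patients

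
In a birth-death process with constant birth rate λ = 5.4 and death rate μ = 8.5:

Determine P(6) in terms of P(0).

For constant rates: P(n)/P(0) = (λ/μ)^n
P(6)/P(0) = (5.4/8.5)^6 = 0.63529^6 = 0.06574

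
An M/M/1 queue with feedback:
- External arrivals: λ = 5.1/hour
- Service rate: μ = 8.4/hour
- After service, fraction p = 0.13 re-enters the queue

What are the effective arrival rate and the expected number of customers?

Effective arrival rate: λ_eff = λ/(1-p) = 5.1/(1-0.13) = 5.1/0.87 = 5.8621
ρ = λ_eff/μ = 5.8621/8.4 = 0.69787
L = ρ/(1-ρ) = 0.69787/(1-0.69787) = 2.3098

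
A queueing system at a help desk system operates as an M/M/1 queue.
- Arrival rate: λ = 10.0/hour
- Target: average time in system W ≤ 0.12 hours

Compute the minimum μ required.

For M/M/1: W = 1/(μ-λ)
Need W ≤ 0.12, so 1/(μ-λ) ≤ 0.12
μ - λ ≥ 1/0.12 = 8.3333
μ ≥ 10.0 + 8.3333 = 18.3333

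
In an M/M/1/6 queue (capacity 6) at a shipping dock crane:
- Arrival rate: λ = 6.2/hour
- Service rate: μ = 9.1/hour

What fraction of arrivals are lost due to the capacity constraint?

ρ = λ/μ = 6.2/9.1 = 0.68132
P₀ = (1-ρ)/(1-ρ^(K+1)) = (1-0.68132)/(1-0.68132^7) = 0.3187/0.9319 = 0.3420
P_K = P₀×ρ^K = 0.34199 × 0.68132^6 = 0.34199 × 0.10002 = 0.03421
Blocking probability = 3.42%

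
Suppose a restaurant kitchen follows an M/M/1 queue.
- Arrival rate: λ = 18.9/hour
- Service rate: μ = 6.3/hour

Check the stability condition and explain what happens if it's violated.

Stability requires ρ = λ/(cμ) < 1
ρ = 18.9/(1 × 6.3) = 18.9/6.30 = 3.0000
Since 3.0000 ≥ 1, the system is UNSTABLE.
Queue grows without bound. Need μ > λ = 18.9.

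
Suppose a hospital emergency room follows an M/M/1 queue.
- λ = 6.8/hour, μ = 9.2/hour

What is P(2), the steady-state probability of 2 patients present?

ρ = λ/μ = 6.8/9.2 = 0.7391
P(n) = (1-ρ)ρⁿ
P(2) = (1-0.7391) × 0.7391^2
P(2) = 0.2609 × 0.5463
P(2) = 0.1425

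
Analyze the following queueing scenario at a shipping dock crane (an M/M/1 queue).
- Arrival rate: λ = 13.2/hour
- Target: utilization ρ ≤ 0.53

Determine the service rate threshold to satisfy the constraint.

ρ = λ/μ, so μ = λ/ρ
μ ≥ 13.2/0.53 = 24.9057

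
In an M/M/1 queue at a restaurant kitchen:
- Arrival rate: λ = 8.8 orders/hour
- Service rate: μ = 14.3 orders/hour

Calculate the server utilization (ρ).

Server utilization: ρ = λ/μ
ρ = 8.8/14.3 = 0.6154
The server is busy 61.54% of the time.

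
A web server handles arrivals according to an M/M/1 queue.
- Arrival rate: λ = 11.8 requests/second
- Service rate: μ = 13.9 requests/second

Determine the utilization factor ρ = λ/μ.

Server utilization: ρ = λ/μ
ρ = 11.8/13.9 = 0.8489
The server is busy 84.89% of the time.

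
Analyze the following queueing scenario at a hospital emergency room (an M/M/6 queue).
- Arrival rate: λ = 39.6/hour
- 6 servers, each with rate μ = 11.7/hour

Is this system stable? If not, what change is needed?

Stability requires ρ = λ/(cμ) < 1
ρ = 39.6/(6 × 11.7) = 39.6/70.20 = 0.5641
Since 0.5641 < 1, the system is STABLE.
The servers are busy 56.41% of the time.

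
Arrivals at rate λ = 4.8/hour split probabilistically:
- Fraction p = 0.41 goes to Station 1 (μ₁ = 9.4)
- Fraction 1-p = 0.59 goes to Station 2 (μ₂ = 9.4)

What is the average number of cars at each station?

Effective rates: λ₁ = 4.8×0.41 = 1.968, λ₂ = 4.8×0.59 = 2.832
Station 1: ρ₁ = 1.968/9.4 = 0.20936, L₁ = ρ₁/(1-ρ₁) = 0.20936/(1-0.20936) = 0.2648
Station 2: ρ₂ = 2.832/9.4 = 0.3013, L₂ = ρ₂/(1-ρ₂) = 0.3013/(1-0.3013) = 0.4312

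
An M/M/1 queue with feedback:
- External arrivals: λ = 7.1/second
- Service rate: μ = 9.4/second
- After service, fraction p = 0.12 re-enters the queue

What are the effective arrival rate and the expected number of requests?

Effective arrival rate: λ_eff = λ/(1-p) = 7.1/(1-0.12) = 7.1/0.88 = 8.06818
ρ = λ_eff/μ = 8.06818/9.4 = 0.858317
L = ρ/(1-ρ) = 0.858317/(1-0.858317) = 6.0580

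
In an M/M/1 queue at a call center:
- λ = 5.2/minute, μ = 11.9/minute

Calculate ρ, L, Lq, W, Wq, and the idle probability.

Step 1: ρ = λ/μ = 5.2/11.9 = 0.4370
Step 2: L = λ/(μ-λ) = 5.2/6.70 = 0.7761
Step 3: Lq = λ²/(μ(μ-λ)) = 27.04/(11.9×6.70) = 0.3391
Step 4: W = 1/(μ-λ) = 1/6.70 = 0.14925
Step 5: Wq = λ/(μ(μ-λ)) = 5.2/(11.9×6.70) = 0.06522
Step 6: P(0) = 1-ρ = 0.5630
Verify: L = λW = 5.2×0.14925 = 0.7761 ✔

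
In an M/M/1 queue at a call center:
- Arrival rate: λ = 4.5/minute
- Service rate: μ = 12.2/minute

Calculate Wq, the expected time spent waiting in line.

First, compute utilization: ρ = λ/μ = 4.5/12.2 = 0.3689
For M/M/1: Wq = λ/(μ(μ-λ))
Wq = 4.5/(12.2 × (12.2-4.5))
Wq = 4.5/(12.2 × 7.70)
Wq = 0.04790 minutes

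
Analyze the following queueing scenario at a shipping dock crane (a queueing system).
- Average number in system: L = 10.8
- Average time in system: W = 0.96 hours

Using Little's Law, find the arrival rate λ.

Little's Law: L = λW, so λ = L/W
λ = 10.8/0.96 = 11.2500 containers/hour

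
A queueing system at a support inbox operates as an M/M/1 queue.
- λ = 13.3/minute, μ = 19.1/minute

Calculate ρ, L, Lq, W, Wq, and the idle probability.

Step 1: ρ = λ/μ = 13.3/19.1 = 0.6963
Step 2: L = λ/(μ-λ) = 13.3/5.80 = 2.2931
Step 3: Lq = λ²/(μ(μ-λ)) = 176.89/(19.1×5.80) = 1.5968
Step 4: W = 1/(μ-λ) = 1/5.80 = 0.17241
Step 5: Wq = λ/(μ(μ-λ)) = 13.3/(19.1×5.80) = 0.1201
Step 6: P(0) = 1-ρ = 0.3037
Verify: L = λW = 13.3×0.17241 = 2.2931 ✔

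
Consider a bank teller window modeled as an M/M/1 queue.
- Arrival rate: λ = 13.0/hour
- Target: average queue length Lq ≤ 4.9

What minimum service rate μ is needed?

For M/M/1: Lq = λ²/(μ(μ-λ))
Need Lq ≤ 4.9, i.e. μ(μ-λ) ≥ λ²/4.9
μ² - 13.0μ - 169.00/4.9 ≥ 0  →  μ² - 13.0μ - 34.4898 ≥ 0
Quadratic formula (positive root): μ = [λ + √(λ² + 4×34.4898)]/2
Discriminant: 169.00 + 4×34.4898 = 306.9592, √306.9592 = 17.5203
μ ≥ (13.0 + 17.5203)/2 = 15.2601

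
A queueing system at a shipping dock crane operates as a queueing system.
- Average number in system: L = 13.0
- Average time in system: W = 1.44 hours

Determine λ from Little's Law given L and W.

Little's Law: L = λW, so λ = L/W
λ = 13.0/1.44 = 9.0278 containers/hour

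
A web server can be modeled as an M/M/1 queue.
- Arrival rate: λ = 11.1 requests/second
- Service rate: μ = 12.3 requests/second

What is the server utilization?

Server utilization: ρ = λ/μ
ρ = 11.1/12.3 = 0.9024
The server is busy 90.24% of the time.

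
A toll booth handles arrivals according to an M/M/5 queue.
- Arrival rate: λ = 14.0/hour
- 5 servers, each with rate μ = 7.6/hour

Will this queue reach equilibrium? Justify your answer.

Stability requires ρ = λ/(cμ) < 1
ρ = 14.0/(5 × 7.6) = 14.0/38.00 = 0.3684
Since 0.3684 < 1, the system is STABLE.
The servers are busy 36.84% of the time.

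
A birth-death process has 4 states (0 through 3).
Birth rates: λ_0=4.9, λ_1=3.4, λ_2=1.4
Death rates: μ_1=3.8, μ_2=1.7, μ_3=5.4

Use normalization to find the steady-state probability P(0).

Ratios P(n)/P(0) = (λ₀···λₙ₋₁)/(μ₁···μₙ):
P(1)/P(0) = (4.9)/(3.8) = 1.2895
P(2)/P(0) = (4.9×3.4)/(3.8×1.7) = 2.5789
P(3)/P(0) = (4.9×3.4×1.4)/(3.8×1.7×5.4) = 0.6686

Normalization: ∑ P(n) = 1
P(0) × (1.0000 + 1.2895 + 2.5789 + 0.6686) = 1
P(0) × 5.5370 = 1
P(0) = 1/5.5370 = 0.1806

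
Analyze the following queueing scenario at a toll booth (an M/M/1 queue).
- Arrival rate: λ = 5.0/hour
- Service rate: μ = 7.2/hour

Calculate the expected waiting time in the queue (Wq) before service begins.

First, compute utilization: ρ = λ/μ = 5.0/7.2 = 0.6944
For M/M/1: Wq = λ/(μ(μ-λ))
Wq = 5.0/(7.2 × (7.2-5.0))
Wq = 5.0/(7.2 × 2.20)
Wq = 0.3157 hours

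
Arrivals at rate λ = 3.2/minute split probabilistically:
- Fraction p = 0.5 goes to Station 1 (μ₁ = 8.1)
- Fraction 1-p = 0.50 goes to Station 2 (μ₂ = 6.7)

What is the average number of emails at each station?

Effective rates: λ₁ = 3.2×0.5 = 1.6, λ₂ = 3.2×0.50 = 1.6
Station 1: ρ₁ = 1.6/8.1 = 0.19753, L₁ = ρ₁/(1-ρ₁) = 0.19753/(1-0.19753) = 0.2462
Station 2: ρ₂ = 1.6/6.7 = 0.2388, L₂ = ρ₂/(1-ρ₂) = 0.2388/(1-0.2388) = 0.3137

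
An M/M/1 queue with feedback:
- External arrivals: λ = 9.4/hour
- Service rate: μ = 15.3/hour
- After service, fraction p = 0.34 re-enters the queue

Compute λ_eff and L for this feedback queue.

Effective arrival rate: λ_eff = λ/(1-p) = 9.4/(1-0.34) = 9.4/0.66 = 14.24242
ρ = λ_eff/μ = 14.24242/15.3 = 0.930877
L = ρ/(1-ρ) = 0.930877/(1-0.930877) = 13.4670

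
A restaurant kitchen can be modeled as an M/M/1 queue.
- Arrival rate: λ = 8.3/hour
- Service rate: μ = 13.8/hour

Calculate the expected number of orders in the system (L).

ρ = λ/μ = 8.3/13.8 = 0.6014
For M/M/1: L = λ/(μ-λ)
L = 8.3/(13.8-8.3) = 8.3/5.50
L = 1.5091 orders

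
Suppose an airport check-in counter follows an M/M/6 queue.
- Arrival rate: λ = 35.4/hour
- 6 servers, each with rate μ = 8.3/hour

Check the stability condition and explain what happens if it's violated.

Stability requires ρ = λ/(cμ) < 1
ρ = 35.4/(6 × 8.3) = 35.4/49.80 = 0.7108
Since 0.7108 < 1, the system is STABLE.
The servers are busy 71.08% of the time.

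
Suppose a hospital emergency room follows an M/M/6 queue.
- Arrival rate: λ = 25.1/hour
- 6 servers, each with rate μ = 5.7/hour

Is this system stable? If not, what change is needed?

Stability requires ρ = λ/(cμ) < 1
ρ = 25.1/(6 × 5.7) = 25.1/34.20 = 0.7339
Since 0.7339 < 1, the system is STABLE.
The servers are busy 73.39% of the time.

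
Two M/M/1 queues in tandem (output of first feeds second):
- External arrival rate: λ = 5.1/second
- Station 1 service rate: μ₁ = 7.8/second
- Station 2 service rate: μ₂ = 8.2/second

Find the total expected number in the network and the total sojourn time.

By Jackson's theorem, each station behaves as independent M/M/1.
Station 1: ρ₁ = 5.1/7.8 = 0.6538, L₁ = ρ₁/(1-ρ₁) = λ/(μ₁-λ) = 5.1/2.70 = 1.8889
Station 2: ρ₂ = 5.1/8.2 = 0.6220, L₂ = ρ₂/(1-ρ₂) = λ/(μ₂-λ) = 5.1/3.10 = 1.6452
Total: L = L₁ + L₂ = 1.8889 + 1.6452 = 3.5341
W = L/λ = 3.5341/5.1 = 0.6930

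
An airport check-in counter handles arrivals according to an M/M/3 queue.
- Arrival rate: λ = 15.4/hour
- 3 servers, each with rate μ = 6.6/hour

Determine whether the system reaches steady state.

Stability requires ρ = λ/(cμ) < 1
ρ = 15.4/(3 × 6.6) = 15.4/19.80 = 0.7778
Since 0.7778 < 1, the system is STABLE.
The servers are busy 77.78% of the time.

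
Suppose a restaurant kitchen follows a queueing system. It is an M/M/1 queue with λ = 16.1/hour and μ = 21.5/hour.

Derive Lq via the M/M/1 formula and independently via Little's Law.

Method 1 (direct): Lq = λ²/(μ(μ-λ)) = 259.21/(21.5 × 5.40) = 2.2326

Method 2 (Little's Law):
W = 1/(μ-λ) = 1/5.40 = 0.185185
Wq = W - 1/μ = 0.185185 - 0.0465116 = 0.13867
Lq = λWq = 16.1 × 0.13867 = 2.2326 ✔ (matches Method 1)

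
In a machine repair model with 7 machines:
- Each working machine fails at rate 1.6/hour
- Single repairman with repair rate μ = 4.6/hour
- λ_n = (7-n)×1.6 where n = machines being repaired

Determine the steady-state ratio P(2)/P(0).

P(2)/P(0) = ∏_{i=0}^{2-1} λ_i/μ_{i+1}
= (7-0)×1.6/4.6 × (7-1)×1.6/4.6
= 5.0813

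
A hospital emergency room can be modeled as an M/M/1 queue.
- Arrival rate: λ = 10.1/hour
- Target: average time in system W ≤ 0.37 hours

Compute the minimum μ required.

For M/M/1: W = 1/(μ-λ)
Need W ≤ 0.37, so 1/(μ-λ) ≤ 0.37
μ - λ ≥ 1/0.37 = 2.7027
μ ≥ 10.1 + 2.7027 = 12.8027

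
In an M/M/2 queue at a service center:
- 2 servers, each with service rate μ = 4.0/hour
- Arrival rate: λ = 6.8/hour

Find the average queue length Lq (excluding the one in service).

Traffic intensity: ρ = λ/(cμ) = 6.8/(2×4.0) = 0.8500
Since ρ = 0.8500 < 1, system is stable.
Offered load a = λ/μ = cρ = 6.8/4.0 = 1.7000
P₀ = [ Σₙ₌₀^1 aⁿ/n! + a^2/(2!(1-ρ)) ]⁻¹
Σ = a^0/0! + a^1/1! = 1.0000 + 1.7000 = 2.7000
a^2/(2!(1-ρ)) = 2.8900/(2 × 0.1500) = 9.6333
P₀ = 1/(2.7000 + 9.6333) = 0.08108
Lq = P₀·a^2·ρ / (2!(1-ρ)²) = 0.08108 × 2.8900 × 0.8500 / (2 × 0.02250) = 4.4261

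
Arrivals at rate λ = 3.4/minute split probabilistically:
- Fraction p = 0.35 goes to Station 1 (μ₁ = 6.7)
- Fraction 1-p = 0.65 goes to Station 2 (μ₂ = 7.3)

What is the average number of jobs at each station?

Effective rates: λ₁ = 3.4×0.35 = 1.19, λ₂ = 3.4×0.65 = 2.21
Station 1: ρ₁ = 1.19/6.7 = 0.1776, L₁ = ρ₁/(1-ρ₁) = 0.1776/(1-0.1776) = 0.2160
Station 2: ρ₂ = 2.21/7.3 = 0.30274, L₂ = ρ₂/(1-ρ₂) = 0.30274/(1-0.30274) = 0.4342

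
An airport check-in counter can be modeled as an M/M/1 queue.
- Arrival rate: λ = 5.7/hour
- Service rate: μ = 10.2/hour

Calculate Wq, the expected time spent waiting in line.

First, compute utilization: ρ = λ/μ = 5.7/10.2 = 0.5588
For M/M/1: Wq = λ/(μ(μ-λ))
Wq = 5.7/(10.2 × (10.2-5.7))
Wq = 5.7/(10.2 × 4.50)
Wq = 0.1242 hours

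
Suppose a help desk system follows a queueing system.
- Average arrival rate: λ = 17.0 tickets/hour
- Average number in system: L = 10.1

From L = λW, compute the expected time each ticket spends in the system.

Little's Law: L = λW, so W = L/λ
W = 10.1/17.0 = 0.5941 hours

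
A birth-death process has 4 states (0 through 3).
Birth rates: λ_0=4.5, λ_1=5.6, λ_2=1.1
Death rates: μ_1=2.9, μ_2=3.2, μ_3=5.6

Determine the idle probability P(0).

Ratios P(n)/P(0) = (λ₀···λₙ₋₁)/(μ₁···μₙ):
P(1)/P(0) = (4.5)/(2.9) = 1.5517
P(2)/P(0) = (4.5×5.6)/(2.9×3.2) = 2.7155
P(3)/P(0) = (4.5×5.6×1.1)/(2.9×3.2×5.6) = 0.5334

Normalization: ∑ P(n) = 1
P(0) × (1.0000 + 1.5517 + 2.7155 + 0.5334) = 1
P(0) × 5.8006 = 1
P(0) = 1/5.8006 = 0.1724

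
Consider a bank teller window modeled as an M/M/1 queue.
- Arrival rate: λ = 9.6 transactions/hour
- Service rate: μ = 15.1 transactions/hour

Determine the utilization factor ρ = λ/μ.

Server utilization: ρ = λ/μ
ρ = 9.6/15.1 = 0.6358
The server is busy 63.58% of the time.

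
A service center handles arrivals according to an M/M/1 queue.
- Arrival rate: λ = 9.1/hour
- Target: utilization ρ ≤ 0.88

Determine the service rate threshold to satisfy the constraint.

ρ = λ/μ, so μ = λ/ρ
μ ≥ 9.1/0.88 = 10.3409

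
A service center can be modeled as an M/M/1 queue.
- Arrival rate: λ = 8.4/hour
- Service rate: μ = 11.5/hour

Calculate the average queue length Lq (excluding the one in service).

ρ = λ/μ = 8.4/11.5 = 0.7304
For M/M/1: Lq = λ²/(μ(μ-λ))
Lq = 70.56/(11.5 × 3.10)
Lq = 1.9792 customers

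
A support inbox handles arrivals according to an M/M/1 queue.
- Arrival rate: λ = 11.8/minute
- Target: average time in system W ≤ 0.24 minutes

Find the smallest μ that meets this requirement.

For M/M/1: W = 1/(μ-λ)
Need W ≤ 0.24, so 1/(μ-λ) ≤ 0.24
μ - λ ≥ 1/0.24 = 4.1667
μ ≥ 11.8 + 4.1667 = 15.9667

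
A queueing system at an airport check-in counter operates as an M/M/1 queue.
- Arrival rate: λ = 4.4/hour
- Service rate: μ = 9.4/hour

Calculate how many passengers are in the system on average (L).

ρ = λ/μ = 4.4/9.4 = 0.4681
For M/M/1: L = λ/(μ-λ)
L = 4.4/(9.4-4.4) = 4.4/5.00
L = 0.8800 passengers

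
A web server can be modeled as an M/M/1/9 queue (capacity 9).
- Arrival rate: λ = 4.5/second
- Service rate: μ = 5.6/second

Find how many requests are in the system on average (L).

ρ = λ/μ = 4.5/5.6 = 0.80357
P₀ = (1-ρ)/(1-ρ^(K+1)) = (1-0.80357)/(1-0.80357^10) = 0.19643/0.88774 = 0.2213
P_K = P₀×ρ^K = 0.22127 × 0.80357^9 = 0.22127 × 0.13971 = 0.03091
L = ρ[1 - (K+1)ρ^K + Kρ^(K+1)] / [(1-ρ)(1-ρ^(K+1))]
L = 0.80357 × (1 - 10×0.139705 + 9×0.112263) / ((1 - 0.80357) × (1 - 0.112263)) = 2.8263 requests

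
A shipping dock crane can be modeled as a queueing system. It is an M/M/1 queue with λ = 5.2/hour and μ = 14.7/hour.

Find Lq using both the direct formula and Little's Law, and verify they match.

Method 1 (direct): Lq = λ²/(μ(μ-λ)) = 27.04/(14.7 × 9.50) = 0.1936

Method 2 (Little's Law):
W = 1/(μ-λ) = 1/9.50 = 0.105263
Wq = W - 1/μ = 0.105263 - 0.0680272 = 0.03724
Lq = λWq = 5.2 × 0.03724 = 0.1936 ✔ (matches Method 1)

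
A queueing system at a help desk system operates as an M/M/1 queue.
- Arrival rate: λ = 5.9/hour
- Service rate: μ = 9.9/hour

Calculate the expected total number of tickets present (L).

ρ = λ/μ = 5.9/9.9 = 0.5960
For M/M/1: L = λ/(μ-λ)
L = 5.9/(9.9-5.9) = 5.9/4.00
L = 1.4750 tickets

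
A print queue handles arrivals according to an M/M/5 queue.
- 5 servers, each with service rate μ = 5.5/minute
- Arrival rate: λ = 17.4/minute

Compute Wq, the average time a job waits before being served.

Traffic intensity: ρ = λ/(cμ) = 17.4/(5×5.5) = 0.6327
Since ρ = 0.6327 < 1, system is stable.
Offered load a = λ/μ = cρ = 17.4/5.5 = 3.1636
P₀ = [ Σₙ₌₀^4 aⁿ/n! + a^5/(5!(1-ρ)) ]⁻¹
Σ = a^0/0! + a^1/1! + a^2/2! + a^3/3! + a^4/4! = 1.0000 + 3.1636 + 5.0043 + 5.2773 + 4.1738 = 18.6190
a^5/(5!(1-ρ)) = 316.9077/(120 × 0.36727) = 7.1906
P₀ = 1/(18.6190 + 7.1906) = 0.03875
Lq = P₀·a^5·ρ / (5!(1-ρ)²) = 0.03875 × 316.9077 × 0.6327 / (120 × 0.1349) = 0.4800
Wq = Lq/λ = 0.47997/17.4 = 0.02758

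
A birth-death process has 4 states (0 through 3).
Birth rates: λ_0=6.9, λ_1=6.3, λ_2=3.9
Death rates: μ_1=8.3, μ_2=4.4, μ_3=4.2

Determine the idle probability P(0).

Ratios P(n)/P(0) = (λ₀···λₙ₋₁)/(μ₁···μₙ):
P(1)/P(0) = (6.9)/(8.3) = 0.8313
P(2)/P(0) = (6.9×6.3)/(8.3×4.4) = 1.1903
P(3)/P(0) = (6.9×6.3×3.9)/(8.3×4.4×4.2) = 1.1053

Normalization: ∑ P(n) = 1
P(0) × (1.0000 + 0.8313 + 1.1903 + 1.1053) = 1
P(0) × 4.1269 = 1
P(0) = 1/4.1269 = 0.2423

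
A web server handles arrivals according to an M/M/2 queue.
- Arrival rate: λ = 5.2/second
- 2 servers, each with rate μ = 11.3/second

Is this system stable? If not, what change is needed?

Stability requires ρ = λ/(cμ) < 1
ρ = 5.2/(2 × 11.3) = 5.2/22.60 = 0.2301
Since 0.2301 < 1, the system is STABLE.
The servers are busy 23.01% of the time.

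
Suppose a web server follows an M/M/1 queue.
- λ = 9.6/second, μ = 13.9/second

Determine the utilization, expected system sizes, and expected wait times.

Step 1: ρ = λ/μ = 9.6/13.9 = 0.6906
Step 2: L = λ/(μ-λ) = 9.6/4.30 = 2.2326
Step 3: Lq = λ²/(μ(μ-λ)) = 92.16/(13.9×4.30) = 1.5419
Step 4: W = 1/(μ-λ) = 1/4.30 = 0.23256
Step 5: Wq = λ/(μ(μ-λ)) = 9.6/(13.9×4.30) = 0.1606
Step 6: P(0) = 1-ρ = 0.3094
Verify: L = λW = 9.6×0.23256 = 2.2326 ✔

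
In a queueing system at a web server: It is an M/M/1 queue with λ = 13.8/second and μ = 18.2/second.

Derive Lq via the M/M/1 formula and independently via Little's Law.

Method 1 (direct): Lq = λ²/(μ(μ-λ)) = 190.44/(18.2 × 4.40) = 2.3781

Method 2 (Little's Law):
W = 1/(μ-λ) = 1/4.40 = 0.227273
Wq = W - 1/μ = 0.227273 - 0.0549451 = 0.172328
Lq = λWq = 13.8 × 0.172328 = 2.3781 ✔ (matches Method 1)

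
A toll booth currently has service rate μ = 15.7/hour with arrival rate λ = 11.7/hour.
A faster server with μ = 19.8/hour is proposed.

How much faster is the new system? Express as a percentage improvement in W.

System 1: ρ₁ = 11.7/15.7 = 0.7452, W₁ = 1/(15.7-11.7) = 0.25000
System 2: ρ₂ = 11.7/19.8 = 0.5909, W₂ = 1/(19.8-11.7) = 0.12346
Improvement: (W₁-W₂)/W₁ = (0.25000-0.12346)/0.25000 = 50.62%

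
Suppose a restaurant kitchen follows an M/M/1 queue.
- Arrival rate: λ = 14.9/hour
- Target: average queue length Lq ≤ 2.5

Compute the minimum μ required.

For M/M/1: Lq = λ²/(μ(μ-λ))
Need Lq ≤ 2.5, i.e. μ(μ-λ) ≥ λ²/2.5
μ² - 14.9μ - 222.01/2.5 ≥ 0  →  μ² - 14.9μ - 88.8040 ≥ 0
Quadratic formula (positive root): μ = [λ + √(λ² + 4×88.8040)]/2
Discriminant: 222.01 + 4×88.8040 = 577.2260, √577.2260 = 24.02553
μ ≥ (14.9 + 24.02553)/2 = 19.4628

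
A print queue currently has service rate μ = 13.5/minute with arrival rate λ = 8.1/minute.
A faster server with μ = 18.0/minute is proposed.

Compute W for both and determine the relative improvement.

System 1: ρ₁ = 8.1/13.5 = 0.6000, W₁ = 1/(13.5-8.1) = 0.185185
System 2: ρ₂ = 8.1/18.0 = 0.4500, W₂ = 1/(18.0-8.1) = 0.101010
Improvement: (W₁-W₂)/W₁ = (0.185185-0.101010)/0.185185 = 45.45%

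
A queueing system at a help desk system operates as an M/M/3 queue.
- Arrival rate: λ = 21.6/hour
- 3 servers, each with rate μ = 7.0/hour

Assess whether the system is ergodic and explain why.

Stability requires ρ = λ/(cμ) < 1
ρ = 21.6/(3 × 7.0) = 21.6/21.00 = 1.0286
Since 1.0286 ≥ 1, the system is UNSTABLE.
Need c > λ/μ = 21.6/7.0 = 3.09.
Minimum servers needed: c = 4.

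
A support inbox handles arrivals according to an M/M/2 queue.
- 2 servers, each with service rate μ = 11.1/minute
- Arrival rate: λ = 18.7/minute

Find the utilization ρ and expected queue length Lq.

Traffic intensity: ρ = λ/(cμ) = 18.7/(2×11.1) = 0.8423
Since ρ = 0.8423 < 1, system is stable.
Offered load a = λ/μ = cρ = 18.7/11.1 = 1.6847
P₀ = [ Σₙ₌₀^1 aⁿ/n! + a^2/(2!(1-ρ)) ]⁻¹
Σ = a^0/0! + a^1/1! = 1.0000 + 1.6847 = 2.6847
a^2/(2!(1-ρ)) = 2.8382/(2 × 0.15766) = 9.0010
P₀ = 1/(2.6847 + 9.0010) = 0.08557
Lq = P₀·a^2·ρ / (2!(1-ρ)²) = 0.085575 × 2.8382 × 0.84234 / (2 × 0.024856) = 4.1154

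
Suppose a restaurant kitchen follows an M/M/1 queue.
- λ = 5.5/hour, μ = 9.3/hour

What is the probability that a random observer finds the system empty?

ρ = λ/μ = 5.5/9.3 = 0.5914
P(0) = 1 - ρ = 1 - 0.5914 = 0.4086
The server is idle 40.86% of the time.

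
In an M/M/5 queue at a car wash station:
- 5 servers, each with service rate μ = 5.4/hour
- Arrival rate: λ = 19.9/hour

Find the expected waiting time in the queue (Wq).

Traffic intensity: ρ = λ/(cμ) = 19.9/(5×5.4) = 0.7370
Since ρ = 0.7370 < 1, system is stable.
Offered load a = λ/μ = cρ = 19.9/5.4 = 3.6852
P₀ = [ Σₙ₌₀^4 aⁿ/n! + a^5/(5!(1-ρ)) ]⁻¹
Σ = a^0/0! + a^1/1! + a^2/2! + a^3/3! + a^4/4! = 1.00000 + 3.68519 + 6.79029 + 8.34116 + 7.68468 = 27.5013
a^5/(5!(1-ρ)) = 679.6676/(120 × 0.262963) = 21.5388
P₀ = 1/(27.5013 + 21.5388) = 0.02039
Lq = P₀·a^5·ρ / (5!(1-ρ)²) = 0.020391 × 679.6676 × 0.73704 / (120 × 0.069150) = 1.2310
Wq = Lq/λ = 1.2310/19.9 = 0.06186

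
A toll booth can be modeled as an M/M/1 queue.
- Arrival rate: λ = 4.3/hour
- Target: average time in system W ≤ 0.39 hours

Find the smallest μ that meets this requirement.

For M/M/1: W = 1/(μ-λ)
Need W ≤ 0.39, so 1/(μ-λ) ≤ 0.39
μ - λ ≥ 1/0.39 = 2.5641
μ ≥ 4.3 + 2.5641 = 6.8641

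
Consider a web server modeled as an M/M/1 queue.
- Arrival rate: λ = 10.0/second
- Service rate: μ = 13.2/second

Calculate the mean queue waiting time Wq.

First, compute utilization: ρ = λ/μ = 10.0/13.2 = 0.7576
For M/M/1: Wq = λ/(μ(μ-λ))
Wq = 10.0/(13.2 × (13.2-10.0))
Wq = 10.0/(13.2 × 3.20)
Wq = 0.2367 seconds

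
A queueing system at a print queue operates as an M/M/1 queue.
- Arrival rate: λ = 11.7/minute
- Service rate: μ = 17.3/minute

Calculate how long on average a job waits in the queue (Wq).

First, compute utilization: ρ = λ/μ = 11.7/17.3 = 0.6763
For M/M/1: Wq = λ/(μ(μ-λ))
Wq = 11.7/(17.3 × (17.3-11.7))
Wq = 11.7/(17.3 × 5.60)
Wq = 0.1208 minutes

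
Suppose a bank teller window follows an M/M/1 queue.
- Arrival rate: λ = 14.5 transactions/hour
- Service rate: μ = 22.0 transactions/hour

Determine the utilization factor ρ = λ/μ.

Server utilization: ρ = λ/μ
ρ = 14.5/22.0 = 0.6591
The server is busy 65.91% of the time.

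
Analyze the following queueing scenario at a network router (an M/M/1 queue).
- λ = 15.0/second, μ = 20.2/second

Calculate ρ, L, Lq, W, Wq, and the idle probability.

Step 1: ρ = λ/μ = 15.0/20.2 = 0.7426
Step 2: L = λ/(μ-λ) = 15.0/5.20 = 2.8846
Step 3: Lq = λ²/(μ(μ-λ)) = 225.00/(20.2×5.20) = 2.1420
Step 4: W = 1/(μ-λ) = 1/5.20 = 0.192308
Step 5: Wq = λ/(μ(μ-λ)) = 15.0/(20.2×5.20) = 0.1428
Step 6: P(0) = 1-ρ = 0.2574
Verify: L = λW = 15.0×0.192308 = 2.8846 ✔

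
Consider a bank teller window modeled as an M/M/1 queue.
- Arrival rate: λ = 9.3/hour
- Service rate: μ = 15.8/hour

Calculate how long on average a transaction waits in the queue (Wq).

First, compute utilization: ρ = λ/μ = 9.3/15.8 = 0.5886
For M/M/1: Wq = λ/(μ(μ-λ))
Wq = 9.3/(15.8 × (15.8-9.3))
Wq = 9.3/(15.8 × 6.50)
Wq = 0.09056 hours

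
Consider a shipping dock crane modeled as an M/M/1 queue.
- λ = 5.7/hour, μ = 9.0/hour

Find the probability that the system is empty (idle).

ρ = λ/μ = 5.7/9.0 = 0.6333
P(0) = 1 - ρ = 1 - 0.6333 = 0.3667
The server is idle 36.67% of the time.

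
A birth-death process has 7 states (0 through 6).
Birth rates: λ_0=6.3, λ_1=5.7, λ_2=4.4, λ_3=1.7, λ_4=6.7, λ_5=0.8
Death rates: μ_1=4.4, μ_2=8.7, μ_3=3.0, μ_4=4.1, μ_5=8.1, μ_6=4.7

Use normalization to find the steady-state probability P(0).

Ratios P(n)/P(0) = (λ₀···λₙ₋₁)/(μ₁···μₙ):
P(1)/P(0) = (6.3)/(4.4) = 1.43182
P(2)/P(0) = (6.3×5.7)/(4.4×8.7) = 0.938088
P(3)/P(0) = (6.3×5.7×4.4)/(4.4×8.7×3.0) = 1.37586
P(4)/P(0) = (6.3×5.7×4.4×1.7)/(4.4×8.7×3.0×4.1) = 0.570479
P(5)/P(0) = (6.3×5.7×4.4×1.7×6.7)/(4.4×8.7×3.0×4.1×8.1) = 0.471878
P(6)/P(0) = (6.3×5.7×4.4×1.7×6.7×0.8)/(4.4×8.7×3.0×4.1×8.1×4.7) = 0.0803197

Normalization: ∑ P(n) = 1
P(0) × (1.00000 + 1.43182 + 0.938088 + 1.37586 + 0.570479 + 0.471878 + 0.0803197) = 1
P(0) × 5.8684 = 1
P(0) = 1/5.8684 = 0.1704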